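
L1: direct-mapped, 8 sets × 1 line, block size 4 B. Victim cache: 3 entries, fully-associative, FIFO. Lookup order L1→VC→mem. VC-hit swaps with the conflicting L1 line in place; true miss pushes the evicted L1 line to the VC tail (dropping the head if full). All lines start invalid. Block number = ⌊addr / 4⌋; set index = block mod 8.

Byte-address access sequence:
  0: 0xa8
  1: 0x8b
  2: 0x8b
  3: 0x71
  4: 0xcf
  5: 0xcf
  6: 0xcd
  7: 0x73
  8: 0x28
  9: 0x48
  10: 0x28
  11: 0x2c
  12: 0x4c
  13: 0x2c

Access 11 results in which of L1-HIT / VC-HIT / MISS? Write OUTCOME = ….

OUTCOME = MISS

  [0] addr=0xa8 blk=42 s=2: MISS | VC []
  [1] addr=0x8b blk=34 s=2: MISS | VC [42]
  [2] addr=0x8b blk=34 s=2: L1-HIT | VC [42]
  [3] addr=0x71 blk=28 s=4: MISS | VC [42]
  [4] addr=0xcf blk=51 s=3: MISS | VC [42]
  [5] addr=0xcf blk=51 s=3: L1-HIT | VC [42]
  [6] addr=0xcd blk=51 s=3: L1-HIT | VC [42]
  [7] addr=0x73 blk=28 s=4: L1-HIT | VC [42]
  [8] addr=0x28 blk=10 s=2: MISS | VC [42, 34]
  [9] addr=0x48 blk=18 s=2: MISS | VC [42, 34, 10]
  [10] addr=0x28 blk=10 s=2: VC-HIT | VC [42, 34, 18]
  [11] addr=0x2c blk=11 s=3: MISS | VC [34, 18, 51]
  [12] addr=0x4c blk=19 s=3: MISS | VC [18, 51, 11]
  [13] addr=0x2c blk=11 s=3: VC-HIT | VC [18, 51, 19]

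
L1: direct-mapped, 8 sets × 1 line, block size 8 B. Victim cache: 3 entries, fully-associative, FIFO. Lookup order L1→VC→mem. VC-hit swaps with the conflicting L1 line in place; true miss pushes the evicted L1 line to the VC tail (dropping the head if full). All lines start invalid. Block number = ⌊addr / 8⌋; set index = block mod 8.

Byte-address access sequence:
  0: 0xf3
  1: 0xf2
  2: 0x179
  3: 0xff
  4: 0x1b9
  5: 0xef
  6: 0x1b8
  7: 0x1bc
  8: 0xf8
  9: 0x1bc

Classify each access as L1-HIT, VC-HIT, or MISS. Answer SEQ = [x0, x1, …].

0: 0xf3 (blk 30, set 6) → MISS  vc=[]
1: 0xf2 (blk 30, set 6) → L1-HIT  vc=[]
2: 0x179 (blk 47, set 7) → MISS  vc=[]
3: 0xff (blk 31, set 7) → MISS  vc=[47]
4: 0x1b9 (blk 55, set 7) → MISS  vc=[47, 31]
5: 0xef (blk 29, set 5) → MISS  vc=[47, 31]
6: 0x1b8 (blk 55, set 7) → L1-HIT  vc=[47, 31]
7: 0x1bc (blk 55, set 7) → L1-HIT  vc=[47, 31]
8: 0xf8 (blk 31, set 7) → VC-HIT  vc=[47, 55]
9: 0x1bc (blk 55, set 7) → VC-HIT  vc=[47, 31]

SEQ = [MISS, L1-HIT, MISS, MISS, MISS, MISS, L1-HIT, L1-HIT, VC-HIT, VC-HIT]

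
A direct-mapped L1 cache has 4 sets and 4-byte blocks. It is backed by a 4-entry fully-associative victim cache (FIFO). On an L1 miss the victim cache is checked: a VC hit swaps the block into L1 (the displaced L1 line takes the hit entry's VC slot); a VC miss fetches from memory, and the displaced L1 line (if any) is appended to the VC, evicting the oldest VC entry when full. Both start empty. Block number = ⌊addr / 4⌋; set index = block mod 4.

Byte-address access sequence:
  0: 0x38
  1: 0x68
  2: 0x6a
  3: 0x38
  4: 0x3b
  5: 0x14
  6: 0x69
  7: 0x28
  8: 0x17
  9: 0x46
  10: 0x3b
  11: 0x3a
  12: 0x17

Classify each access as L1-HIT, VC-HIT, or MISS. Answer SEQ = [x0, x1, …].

SEQ = [MISS, MISS, L1-HIT, VC-HIT, L1-HIT, MISS, VC-HIT, MISS, L1-HIT, MISS, VC-HIT, L1-HIT, VC-HIT]

  [0] addr=0x38 blk=14 s=2: MISS | VC []
  [1] addr=0x68 blk=26 s=2: MISS | VC [14]
  [2] addr=0x6a blk=26 s=2: L1-HIT | VC [14]
  [3] addr=0x38 blk=14 s=2: VC-HIT | VC [26]
  [4] addr=0x3b blk=14 s=2: L1-HIT | VC [26]
  [5] addr=0x14 blk=5 s=1: MISS | VC [26]
  [6] addr=0x69 blk=26 s=2: VC-HIT | VC [14]
  [7] addr=0x28 blk=10 s=2: MISS | VC [14, 26]
  [8] addr=0x17 blk=5 s=1: L1-HIT | VC [14, 26]
  [9] addr=0x46 blk=17 s=1: MISS | VC [14, 26, 5]
  [10] addr=0x3b blk=14 s=2: VC-HIT | VC [10, 26, 5]
  [11] addr=0x3a blk=14 s=2: L1-HIT | VC [10, 26, 5]
  [12] addr=0x17 blk=5 s=1: VC-HIT | VC [10, 26, 17]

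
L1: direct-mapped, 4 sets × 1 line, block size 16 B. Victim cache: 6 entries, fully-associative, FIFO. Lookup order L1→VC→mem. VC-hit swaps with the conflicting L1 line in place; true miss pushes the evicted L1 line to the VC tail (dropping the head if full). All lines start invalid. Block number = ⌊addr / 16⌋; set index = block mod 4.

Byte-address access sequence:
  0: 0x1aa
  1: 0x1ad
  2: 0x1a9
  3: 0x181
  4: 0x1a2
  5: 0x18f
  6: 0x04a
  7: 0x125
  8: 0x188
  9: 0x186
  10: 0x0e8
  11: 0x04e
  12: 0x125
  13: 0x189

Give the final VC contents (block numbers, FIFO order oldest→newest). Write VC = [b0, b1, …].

VC = [4, 26, 14]

  [0] addr=0x1aa blk=26 s=2: MISS | VC []
  [1] addr=0x1ad blk=26 s=2: L1-HIT | VC []
  [2] addr=0x1a9 blk=26 s=2: L1-HIT | VC []
  [3] addr=0x181 blk=24 s=0: MISS | VC []
  [4] addr=0x1a2 blk=26 s=2: L1-HIT | VC []
  [5] addr=0x18f blk=24 s=0: L1-HIT | VC []
  [6] addr=0x4a blk=4 s=0: MISS | VC [24]
  [7] addr=0x125 blk=18 s=2: MISS | VC [24, 26]
  [8] addr=0x188 blk=24 s=0: VC-HIT | VC [4, 26]
  [9] addr=0x186 blk=24 s=0: L1-HIT | VC [4, 26]
  [10] addr=0xe8 blk=14 s=2: MISS | VC [4, 26, 18]
  [11] addr=0x4e blk=4 s=0: VC-HIT | VC [24, 26, 18]
  [12] addr=0x125 blk=18 s=2: VC-HIT | VC [24, 26, 14]
  [13] addr=0x189 blk=24 s=0: VC-HIT | VC [4, 26, 14]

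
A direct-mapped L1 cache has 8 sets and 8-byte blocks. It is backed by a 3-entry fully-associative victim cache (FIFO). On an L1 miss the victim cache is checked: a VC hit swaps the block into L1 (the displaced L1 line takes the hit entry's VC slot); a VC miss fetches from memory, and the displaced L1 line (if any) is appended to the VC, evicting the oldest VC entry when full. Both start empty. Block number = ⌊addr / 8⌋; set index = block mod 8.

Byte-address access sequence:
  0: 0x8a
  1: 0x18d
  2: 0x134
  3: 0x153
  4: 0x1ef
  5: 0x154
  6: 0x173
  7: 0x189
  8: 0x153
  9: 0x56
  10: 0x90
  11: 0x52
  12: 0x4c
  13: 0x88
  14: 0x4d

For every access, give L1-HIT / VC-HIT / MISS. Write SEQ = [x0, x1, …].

#0 0x8a→b17/s1 MISS; vc=[]
#1 0x18d→b49/s1 MISS; vc=[17]
#2 0x134→b38/s6 MISS; vc=[17]
#3 0x153→b42/s2 MISS; vc=[17]
#4 0x1ef→b61/s5 MISS; vc=[17]
#5 0x154→b42/s2 L1-HIT; vc=[17]
#6 0x173→b46/s6 MISS; vc=[17,38]
#7 0x189→b49/s1 L1-HIT; vc=[17,38]
#8 0x153→b42/s2 L1-HIT; vc=[17,38]
#9 0x56→b10/s2 MISS; vc=[17,38,42]
#10 0x90→b18/s2 MISS; vc=[38,42,10]
#11 0x52→b10/s2 VC-HIT; vc=[38,42,18]
#12 0x4c→b9/s1 MISS; vc=[42,18,49]
#13 0x88→b17/s1 MISS; vc=[18,49,9]
#14 0x4d→b9/s1 VC-HIT; vc=[18,49,17]

SEQ = [MISS, MISS, MISS, MISS, MISS, L1-HIT, MISS, L1-HIT, L1-HIT, MISS, MISS, VC-HIT, MISS, MISS, VC-HIT]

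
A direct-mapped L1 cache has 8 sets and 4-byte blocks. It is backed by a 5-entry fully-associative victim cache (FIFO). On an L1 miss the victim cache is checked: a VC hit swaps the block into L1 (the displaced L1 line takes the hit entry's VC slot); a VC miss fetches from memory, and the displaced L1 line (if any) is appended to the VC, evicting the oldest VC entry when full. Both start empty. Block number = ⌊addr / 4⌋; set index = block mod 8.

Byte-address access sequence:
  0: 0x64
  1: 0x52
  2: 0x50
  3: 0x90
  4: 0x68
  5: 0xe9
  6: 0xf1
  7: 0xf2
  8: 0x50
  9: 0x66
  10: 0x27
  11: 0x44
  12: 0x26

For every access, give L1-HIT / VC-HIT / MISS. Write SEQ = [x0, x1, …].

SEQ = [MISS, MISS, L1-HIT, MISS, MISS, MISS, MISS, L1-HIT, VC-HIT, L1-HIT, MISS, MISS, VC-HIT]

  [0] addr=0x64 blk=25 s=1: MISS | VC []
  [1] addr=0x52 blk=20 s=4: MISS | VC []
  [2] addr=0x50 blk=20 s=4: L1-HIT | VC []
  [3] addr=0x90 blk=36 s=4: MISS | VC [20]
  [4] addr=0x68 blk=26 s=2: MISS | VC [20]
  [5] addr=0xe9 blk=58 s=2: MISS | VC [20, 26]
  [6] addr=0xf1 blk=60 s=4: MISS | VC [20, 26, 36]
  [7] addr=0xf2 blk=60 s=4: L1-HIT | VC [20, 26, 36]
  [8] addr=0x50 blk=20 s=4: VC-HIT | VC [60, 26, 36]
  [9] addr=0x66 blk=25 s=1: L1-HIT | VC [60, 26, 36]
  [10] addr=0x27 blk=9 s=1: MISS | VC [60, 26, 36, 25]
  [11] addr=0x44 blk=17 s=1: MISS | VC [60, 26, 36, 25, 9]
  [12] addr=0x26 blk=9 s=1: VC-HIT | VC [60, 26, 36, 25, 17]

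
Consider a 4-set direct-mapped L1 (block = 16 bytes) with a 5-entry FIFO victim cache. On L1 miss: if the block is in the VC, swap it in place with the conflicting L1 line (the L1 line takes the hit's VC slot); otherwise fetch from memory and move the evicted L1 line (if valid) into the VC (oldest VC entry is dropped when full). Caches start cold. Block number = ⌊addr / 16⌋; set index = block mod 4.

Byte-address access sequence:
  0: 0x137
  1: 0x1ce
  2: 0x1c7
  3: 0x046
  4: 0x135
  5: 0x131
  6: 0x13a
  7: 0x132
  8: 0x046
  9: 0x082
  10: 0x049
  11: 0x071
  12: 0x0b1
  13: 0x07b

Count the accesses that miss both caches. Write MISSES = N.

MISSES = 6

  [0] addr=0x137 blk=19 s=3: MISS | VC []
  [1] addr=0x1ce blk=28 s=0: MISS | VC []
  [2] addr=0x1c7 blk=28 s=0: L1-HIT | VC []
  [3] addr=0x46 blk=4 s=0: MISS | VC [28]
  [4] addr=0x135 blk=19 s=3: L1-HIT | VC [28]
  [5] addr=0x131 blk=19 s=3: L1-HIT | VC [28]
  [6] addr=0x13a blk=19 s=3: L1-HIT | VC [28]
  [7] addr=0x132 blk=19 s=3: L1-HIT | VC [28]
  [8] addr=0x46 blk=4 s=0: L1-HIT | VC [28]
  [9] addr=0x82 blk=8 s=0: MISS | VC [28, 4]
  [10] addr=0x49 blk=4 s=0: VC-HIT | VC [28, 8]
  [11] addr=0x71 blk=7 s=3: MISS | VC [28, 8, 19]
  [12] addr=0xb1 blk=11 s=3: MISS | VC [28, 8, 19, 7]
  [13] addr=0x7b blk=7 s=3: VC-HIT | VC [28, 8, 19, 11]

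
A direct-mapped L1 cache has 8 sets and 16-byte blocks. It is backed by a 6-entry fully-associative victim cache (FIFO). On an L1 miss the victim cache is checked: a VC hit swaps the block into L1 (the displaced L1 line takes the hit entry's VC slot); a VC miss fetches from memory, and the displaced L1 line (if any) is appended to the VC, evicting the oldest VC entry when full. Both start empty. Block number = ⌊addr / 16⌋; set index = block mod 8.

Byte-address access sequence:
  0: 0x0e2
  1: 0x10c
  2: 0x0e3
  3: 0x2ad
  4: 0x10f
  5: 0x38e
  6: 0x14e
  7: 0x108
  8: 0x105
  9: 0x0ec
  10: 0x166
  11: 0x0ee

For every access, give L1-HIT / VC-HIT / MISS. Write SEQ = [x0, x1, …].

SEQ = [MISS, MISS, L1-HIT, MISS, L1-HIT, MISS, MISS, VC-HIT, L1-HIT, L1-HIT, MISS, VC-HIT]

0: 0xe2 (blk 14, set 6) → MISS  vc=[]
1: 0x10c (blk 16, set 0) → MISS  vc=[]
2: 0xe3 (blk 14, set 6) → L1-HIT  vc=[]
3: 0x2ad (blk 42, set 2) → MISS  vc=[]
4: 0x10f (blk 16, set 0) → L1-HIT  vc=[]
5: 0x38e (blk 56, set 0) → MISS  vc=[16]
6: 0x14e (blk 20, set 4) → MISS  vc=[16]
7: 0x108 (blk 16, set 0) → VC-HIT  vc=[56]
8: 0x105 (blk 16, set 0) → L1-HIT  vc=[56]
9: 0xec (blk 14, set 6) → L1-HIT  vc=[56]
10: 0x166 (blk 22, set 6) → MISS  vc=[56, 14]
11: 0xee (blk 14, set 6) → VC-HIT  vc=[56, 22]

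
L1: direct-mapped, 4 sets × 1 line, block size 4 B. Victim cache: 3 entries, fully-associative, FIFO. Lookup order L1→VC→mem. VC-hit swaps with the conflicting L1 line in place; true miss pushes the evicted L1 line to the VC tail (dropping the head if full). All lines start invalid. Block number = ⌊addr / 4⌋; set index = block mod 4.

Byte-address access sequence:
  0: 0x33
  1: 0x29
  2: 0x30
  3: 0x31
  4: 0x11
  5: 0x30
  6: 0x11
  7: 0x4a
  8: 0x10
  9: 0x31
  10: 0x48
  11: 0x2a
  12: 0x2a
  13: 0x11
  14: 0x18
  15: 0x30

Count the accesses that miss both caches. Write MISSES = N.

MISSES = 5

0: 0x33 (blk 12, set 0) → MISS  vc=[]
1: 0x29 (blk 10, set 2) → MISS  vc=[]
2: 0x30 (blk 12, set 0) → L1-HIT  vc=[]
3: 0x31 (blk 12, set 0) → L1-HIT  vc=[]
4: 0x11 (blk 4, set 0) → MISS  vc=[12]
5: 0x30 (blk 12, set 0) → VC-HIT  vc=[4]
6: 0x11 (blk 4, set 0) → VC-HIT  vc=[12]
7: 0x4a (blk 18, set 2) → MISS  vc=[12, 10]
8: 0x10 (blk 4, set 0) → L1-HIT  vc=[12, 10]
9: 0x31 (blk 12, set 0) → VC-HIT  vc=[4, 10]
10: 0x48 (blk 18, set 2) → L1-HIT  vc=[4, 10]
11: 0x2a (blk 10, set 2) → VC-HIT  vc=[4, 18]
12: 0x2a (blk 10, set 2) → L1-HIT  vc=[4, 18]
13: 0x11 (blk 4, set 0) → VC-HIT  vc=[12, 18]
14: 0x18 (blk 6, set 2) → MISS  vc=[12, 18, 10]
15: 0x30 (blk 12, set 0) → VC-HIT  vc=[4, 18, 10]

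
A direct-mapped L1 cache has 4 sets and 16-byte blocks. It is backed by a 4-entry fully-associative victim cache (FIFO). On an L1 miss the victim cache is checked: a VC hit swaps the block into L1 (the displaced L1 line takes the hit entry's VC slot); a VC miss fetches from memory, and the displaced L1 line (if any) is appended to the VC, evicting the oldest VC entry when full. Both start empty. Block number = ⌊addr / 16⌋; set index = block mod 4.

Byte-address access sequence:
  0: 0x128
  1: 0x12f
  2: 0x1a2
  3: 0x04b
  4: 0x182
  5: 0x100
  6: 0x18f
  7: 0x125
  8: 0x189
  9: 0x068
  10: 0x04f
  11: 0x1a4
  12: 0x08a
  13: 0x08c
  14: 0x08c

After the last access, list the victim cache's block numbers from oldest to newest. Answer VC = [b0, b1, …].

VC = [24, 16, 18, 4]

  [0] addr=0x128 blk=18 s=2: MISS | VC []
  [1] addr=0x12f blk=18 s=2: L1-HIT | VC []
  [2] addr=0x1a2 blk=26 s=2: MISS | VC [18]
  [3] addr=0x4b blk=4 s=0: MISS | VC [18]
  [4] addr=0x182 blk=24 s=0: MISS | VC [18, 4]
  [5] addr=0x100 blk=16 s=0: MISS | VC [18, 4, 24]
  [6] addr=0x18f blk=24 s=0: VC-HIT | VC [18, 4, 16]
  [7] addr=0x125 blk=18 s=2: VC-HIT | VC [26, 4, 16]
  [8] addr=0x189 blk=24 s=0: L1-HIT | VC [26, 4, 16]
  [9] addr=0x68 blk=6 s=2: MISS | VC [26, 4, 16, 18]
  [10] addr=0x4f blk=4 s=0: VC-HIT | VC [26, 24, 16, 18]
  [11] addr=0x1a4 blk=26 s=2: VC-HIT | VC [6, 24, 16, 18]
  [12] addr=0x8a blk=8 s=0: MISS | VC [24, 16, 18, 4]
  [13] addr=0x8c blk=8 s=0: L1-HIT | VC [24, 16, 18, 4]
  [14] addr=0x8c blk=8 s=0: L1-HIT | VC [24, 16, 18, 4]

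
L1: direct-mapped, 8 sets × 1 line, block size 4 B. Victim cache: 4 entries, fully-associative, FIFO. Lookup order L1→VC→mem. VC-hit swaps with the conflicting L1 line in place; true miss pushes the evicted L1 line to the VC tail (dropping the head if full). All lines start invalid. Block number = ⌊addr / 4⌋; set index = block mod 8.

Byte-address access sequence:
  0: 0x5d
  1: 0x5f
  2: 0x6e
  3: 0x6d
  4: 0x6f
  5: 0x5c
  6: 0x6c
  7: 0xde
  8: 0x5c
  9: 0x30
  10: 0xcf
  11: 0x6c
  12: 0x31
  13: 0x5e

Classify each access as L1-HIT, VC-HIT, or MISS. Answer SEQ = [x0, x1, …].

  [0] addr=0x5d blk=23 s=7: MISS | VC []
  [1] addr=0x5f blk=23 s=7: L1-HIT | VC []
  [2] addr=0x6e blk=27 s=3: MISS | VC []
  [3] addr=0x6d blk=27 s=3: L1-HIT | VC []
  [4] addr=0x6f blk=27 s=3: L1-HIT | VC []
  [5] addr=0x5c blk=23 s=7: L1-HIT | VC []
  [6] addr=0x6c blk=27 s=3: L1-HIT | VC []
  [7] addr=0xde blk=55 s=7: MISS | VC [23]
  [8] addr=0x5c blk=23 s=7: VC-HIT | VC [55]
  [9] addr=0x30 blk=12 s=4: MISS | VC [55]
  [10] addr=0xcf blk=51 s=3: MISS | VC [55, 27]
  [11] addr=0x6c blk=27 s=3: VC-HIT | VC [55, 51]
  [12] addr=0x31 blk=12 s=4: L1-HIT | VC [55, 51]
  [13] addr=0x5e blk=23 s=7: L1-HIT | VC [55, 51]

SEQ = [MISS, L1-HIT, MISS, L1-HIT, L1-HIT, L1-HIT, L1-HIT, MISS, VC-HIT, MISS, MISS, VC-HIT, L1-HIT, L1-HIT]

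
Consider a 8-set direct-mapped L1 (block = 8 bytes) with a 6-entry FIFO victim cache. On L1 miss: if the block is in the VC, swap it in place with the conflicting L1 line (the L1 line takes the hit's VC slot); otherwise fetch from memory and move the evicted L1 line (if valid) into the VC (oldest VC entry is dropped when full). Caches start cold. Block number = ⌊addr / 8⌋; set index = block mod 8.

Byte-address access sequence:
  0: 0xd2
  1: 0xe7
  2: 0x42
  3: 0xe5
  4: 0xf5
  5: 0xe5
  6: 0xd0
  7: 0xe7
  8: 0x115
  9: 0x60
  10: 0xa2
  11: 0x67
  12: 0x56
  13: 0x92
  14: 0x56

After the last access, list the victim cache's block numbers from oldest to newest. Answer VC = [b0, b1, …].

VC = [26, 28, 20, 34, 18]

0: 0xd2 (blk 26, set 2) → MISS  vc=[]
1: 0xe7 (blk 28, set 4) → MISS  vc=[]
2: 0x42 (blk 8, set 0) → MISS  vc=[]
3: 0xe5 (blk 28, set 4) → L1-HIT  vc=[]
4: 0xf5 (blk 30, set 6) → MISS  vc=[]
5: 0xe5 (blk 28, set 4) → L1-HIT  vc=[]
6: 0xd0 (blk 26, set 2) → L1-HIT  vc=[]
7: 0xe7 (blk 28, set 4) → L1-HIT  vc=[]
8: 0x115 (blk 34, set 2) → MISS  vc=[26]
9: 0x60 (blk 12, set 4) → MISS  vc=[26, 28]
10: 0xa2 (blk 20, set 4) → MISS  vc=[26, 28, 12]
11: 0x67 (blk 12, set 4) → VC-HIT  vc=[26, 28, 20]
12: 0x56 (blk 10, set 2) → MISS  vc=[26, 28, 20, 34]
13: 0x92 (blk 18, set 2) → MISS  vc=[26, 28, 20, 34, 10]
14: 0x56 (blk 10, set 2) → VC-HIT  vc=[26, 28, 20, 34, 18]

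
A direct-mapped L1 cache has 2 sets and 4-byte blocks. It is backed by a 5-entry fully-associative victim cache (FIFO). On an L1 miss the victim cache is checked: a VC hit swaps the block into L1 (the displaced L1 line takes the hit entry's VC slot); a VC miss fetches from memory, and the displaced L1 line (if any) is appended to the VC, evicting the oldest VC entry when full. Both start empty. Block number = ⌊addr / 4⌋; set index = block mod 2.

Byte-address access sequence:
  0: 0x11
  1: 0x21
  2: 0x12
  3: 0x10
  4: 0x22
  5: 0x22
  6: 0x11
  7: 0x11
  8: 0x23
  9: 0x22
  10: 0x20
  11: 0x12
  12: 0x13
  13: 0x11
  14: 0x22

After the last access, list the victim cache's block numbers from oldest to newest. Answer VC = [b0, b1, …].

  [0] addr=0x11 blk=4 s=0: MISS | VC []
  [1] addr=0x21 blk=8 s=0: MISS | VC [4]
  [2] addr=0x12 blk=4 s=0: VC-HIT | VC [8]
  [3] addr=0x10 blk=4 s=0: L1-HIT | VC [8]
  [4] addr=0x22 blk=8 s=0: VC-HIT | VC [4]
  [5] addr=0x22 blk=8 s=0: L1-HIT | VC [4]
  [6] addr=0x11 blk=4 s=0: VC-HIT | VC [8]
  [7] addr=0x11 blk=4 s=0: L1-HIT | VC [8]
  [8] addr=0x23 blk=8 s=0: VC-HIT | VC [4]
  [9] addr=0x22 blk=8 s=0: L1-HIT | VC [4]
  [10] addr=0x20 blk=8 s=0: L1-HIT | VC [4]
  [11] addr=0x12 blk=4 s=0: VC-HIT | VC [8]
  [12] addr=0x13 blk=4 s=0: L1-HIT | VC [8]
  [13] addr=0x11 blk=4 s=0: L1-HIT | VC [8]
  [14] addr=0x22 blk=8 s=0: VC-HIT | VC [4]

VC = [4]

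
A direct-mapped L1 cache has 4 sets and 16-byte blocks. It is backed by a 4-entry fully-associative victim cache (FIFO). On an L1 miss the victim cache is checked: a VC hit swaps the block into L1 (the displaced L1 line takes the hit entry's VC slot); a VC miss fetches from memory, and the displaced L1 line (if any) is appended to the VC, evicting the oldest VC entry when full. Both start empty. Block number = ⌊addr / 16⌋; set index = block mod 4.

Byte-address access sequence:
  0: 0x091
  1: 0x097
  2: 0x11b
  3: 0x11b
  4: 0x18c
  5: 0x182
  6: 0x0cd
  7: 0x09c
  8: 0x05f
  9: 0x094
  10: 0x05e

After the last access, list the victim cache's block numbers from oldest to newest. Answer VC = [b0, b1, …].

0: 0x91 (blk 9, set 1) → MISS  vc=[]
1: 0x97 (blk 9, set 1) → L1-HIT  vc=[]
2: 0x11b (blk 17, set 1) → MISS  vc=[9]
3: 0x11b (blk 17, set 1) → L1-HIT  vc=[9]
4: 0x18c (blk 24, set 0) → MISS  vc=[9]
5: 0x182 (blk 24, set 0) → L1-HIT  vc=[9]
6: 0xcd (blk 12, set 0) → MISS  vc=[9, 24]
7: 0x9c (blk 9, set 1) → VC-HIT  vc=[17, 24]
8: 0x5f (blk 5, set 1) → MISS  vc=[17, 24, 9]
9: 0x94 (blk 9, set 1) → VC-HIT  vc=[17, 24, 5]
10: 0x5e (blk 5, set 1) → VC-HIT  vc=[17, 24, 9]

VC = [17, 24, 9]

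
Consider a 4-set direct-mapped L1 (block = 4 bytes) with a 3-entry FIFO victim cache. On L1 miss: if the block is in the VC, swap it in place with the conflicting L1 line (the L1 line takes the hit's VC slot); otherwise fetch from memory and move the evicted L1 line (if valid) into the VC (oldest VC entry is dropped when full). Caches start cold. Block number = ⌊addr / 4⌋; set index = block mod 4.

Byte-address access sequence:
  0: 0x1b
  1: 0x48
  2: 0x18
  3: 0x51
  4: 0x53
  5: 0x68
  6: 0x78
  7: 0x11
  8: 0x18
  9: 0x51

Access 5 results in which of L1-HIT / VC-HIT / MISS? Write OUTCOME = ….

#0 0x1b→b6/s2 MISS; vc=[]
#1 0x48→b18/s2 MISS; vc=[6]
#2 0x18→b6/s2 VC-HIT; vc=[18]
#3 0x51→b20/s0 MISS; vc=[18]
#4 0x53→b20/s0 L1-HIT; vc=[18]
#5 0x68→b26/s2 MISS; vc=[18,6]
#6 0x78→b30/s2 MISS; vc=[18,6,26]
#7 0x11→b4/s0 MISS; vc=[6,26,20]
#8 0x18→b6/s2 VC-HIT; vc=[30,26,20]
#9 0x51→b20/s0 VC-HIT; vc=[30,26,4]

OUTCOME = MISS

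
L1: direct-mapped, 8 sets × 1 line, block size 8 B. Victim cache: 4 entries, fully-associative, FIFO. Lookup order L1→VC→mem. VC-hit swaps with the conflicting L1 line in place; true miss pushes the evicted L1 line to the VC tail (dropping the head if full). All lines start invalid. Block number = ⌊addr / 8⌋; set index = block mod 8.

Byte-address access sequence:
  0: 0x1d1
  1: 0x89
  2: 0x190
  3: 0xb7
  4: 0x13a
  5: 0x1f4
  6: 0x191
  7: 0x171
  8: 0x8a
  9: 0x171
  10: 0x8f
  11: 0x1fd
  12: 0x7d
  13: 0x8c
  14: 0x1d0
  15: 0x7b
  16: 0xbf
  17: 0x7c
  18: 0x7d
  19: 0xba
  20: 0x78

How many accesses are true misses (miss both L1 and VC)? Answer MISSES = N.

0: 0x1d1 (blk 58, set 2) → MISS  vc=[]
1: 0x89 (blk 17, set 1) → MISS  vc=[]
2: 0x190 (blk 50, set 2) → MISS  vc=[58]
3: 0xb7 (blk 22, set 6) → MISS  vc=[58]
4: 0x13a (blk 39, set 7) → MISS  vc=[58]
5: 0x1f4 (blk 62, set 6) → MISS  vc=[58, 22]
6: 0x191 (blk 50, set 2) → L1-HIT  vc=[58, 22]
7: 0x171 (blk 46, set 6) → MISS  vc=[58, 22, 62]
8: 0x8a (blk 17, set 1) → L1-HIT  vc=[58, 22, 62]
9: 0x171 (blk 46, set 6) → L1-HIT  vc=[58, 22, 62]
10: 0x8f (blk 17, set 1) → L1-HIT  vc=[58, 22, 62]
11: 0x1fd (blk 63, set 7) → MISS  vc=[58, 22, 62, 39]
12: 0x7d (blk 15, set 7) → MISS  vc=[22, 62, 39, 63]
13: 0x8c (blk 17, set 1) → L1-HIT  vc=[22, 62, 39, 63]
14: 0x1d0 (blk 58, set 2) → MISS  vc=[62, 39, 63, 50]
15: 0x7b (blk 15, set 7) → L1-HIT  vc=[62, 39, 63, 50]
16: 0xbf (blk 23, set 7) → MISS  vc=[39, 63, 50, 15]
17: 0x7c (blk 15, set 7) → VC-HIT  vc=[39, 63, 50, 23]
18: 0x7d (blk 15, set 7) → L1-HIT  vc=[39, 63, 50, 23]
19: 0xba (blk 23, set 7) → VC-HIT  vc=[39, 63, 50, 15]
20: 0x78 (blk 15, set 7) → VC-HIT  vc=[39, 63, 50, 23]

MISSES = 11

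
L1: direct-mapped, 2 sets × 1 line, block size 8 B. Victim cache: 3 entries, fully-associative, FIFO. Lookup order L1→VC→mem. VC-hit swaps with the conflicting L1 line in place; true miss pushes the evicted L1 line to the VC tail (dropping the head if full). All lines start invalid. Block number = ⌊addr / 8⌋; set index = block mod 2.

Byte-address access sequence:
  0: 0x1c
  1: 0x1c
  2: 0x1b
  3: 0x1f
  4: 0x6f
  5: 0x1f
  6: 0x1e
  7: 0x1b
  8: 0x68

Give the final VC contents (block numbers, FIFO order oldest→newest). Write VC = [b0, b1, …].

  [0] addr=0x1c blk=3 s=1: MISS | VC []
  [1] addr=0x1c blk=3 s=1: L1-HIT | VC []
  [2] addr=0x1b blk=3 s=1: L1-HIT | VC []
  [3] addr=0x1f blk=3 s=1: L1-HIT | VC []
  [4] addr=0x6f blk=13 s=1: MISS | VC [3]
  [5] addr=0x1f blk=3 s=1: VC-HIT | VC [13]
  [6] addr=0x1e blk=3 s=1: L1-HIT | VC [13]
  [7] addr=0x1b blk=3 s=1: L1-HIT | VC [13]
  [8] addr=0x68 blk=13 s=1: VC-HIT | VC [3]

VC = [3]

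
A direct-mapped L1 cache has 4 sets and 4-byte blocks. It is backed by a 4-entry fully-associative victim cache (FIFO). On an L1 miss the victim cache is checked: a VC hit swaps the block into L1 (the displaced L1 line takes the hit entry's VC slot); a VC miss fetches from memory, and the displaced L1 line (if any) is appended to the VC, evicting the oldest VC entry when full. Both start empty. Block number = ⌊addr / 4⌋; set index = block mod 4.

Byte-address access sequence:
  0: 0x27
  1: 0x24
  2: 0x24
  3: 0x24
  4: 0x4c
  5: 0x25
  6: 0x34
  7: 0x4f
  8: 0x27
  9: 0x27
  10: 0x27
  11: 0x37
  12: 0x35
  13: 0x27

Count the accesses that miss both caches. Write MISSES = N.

#0 0x27→b9/s1 MISS; vc=[]
#1 0x24→b9/s1 L1-HIT; vc=[]
#2 0x24→b9/s1 L1-HIT; vc=[]
#3 0x24→b9/s1 L1-HIT; vc=[]
#4 0x4c→b19/s3 MISS; vc=[]
#5 0x25→b9/s1 L1-HIT; vc=[]
#6 0x34→b13/s1 MISS; vc=[9]
#7 0x4f→b19/s3 L1-HIT; vc=[9]
#8 0x27→b9/s1 VC-HIT; vc=[13]
#9 0x27→b9/s1 L1-HIT; vc=[13]
#10 0x27→b9/s1 L1-HIT; vc=[13]
#11 0x37→b13/s1 VC-HIT; vc=[9]
#12 0x35→b13/s1 L1-HIT; vc=[9]
#13 0x27→b9/s1 VC-HIT; vc=[13]

MISSES = 3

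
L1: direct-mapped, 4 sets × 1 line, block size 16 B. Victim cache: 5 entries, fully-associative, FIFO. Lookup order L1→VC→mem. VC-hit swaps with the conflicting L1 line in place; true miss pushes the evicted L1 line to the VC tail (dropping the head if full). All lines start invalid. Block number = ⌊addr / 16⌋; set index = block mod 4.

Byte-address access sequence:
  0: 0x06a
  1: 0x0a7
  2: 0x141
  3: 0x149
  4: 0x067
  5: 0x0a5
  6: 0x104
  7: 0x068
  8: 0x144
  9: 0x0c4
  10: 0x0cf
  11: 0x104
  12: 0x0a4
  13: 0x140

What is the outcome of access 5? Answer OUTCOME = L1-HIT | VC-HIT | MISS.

OUTCOME = VC-HIT

  [0] addr=0x6a blk=6 s=2: MISS | VC []
  [1] addr=0xa7 blk=10 s=2: MISS | VC [6]
  [2] addr=0x141 blk=20 s=0: MISS | VC [6]
  [3] addr=0x149 blk=20 s=0: L1-HIT | VC [6]
  [4] addr=0x67 blk=6 s=2: VC-HIT | VC [10]
  [5] addr=0xa5 blk=10 s=2: VC-HIT | VC [6]
  [6] addr=0x104 blk=16 s=0: MISS | VC [6, 20]
  [7] addr=0x68 blk=6 s=2: VC-HIT | VC [10, 20]
  [8] addr=0x144 blk=20 s=0: VC-HIT | VC [10, 16]
  [9] addr=0xc4 blk=12 s=0: MISS | VC [10, 16, 20]
  [10] addr=0xcf blk=12 s=0: L1-HIT | VC [10, 16, 20]
  [11] addr=0x104 blk=16 s=0: VC-HIT | VC [10, 12, 20]
  [12] addr=0xa4 blk=10 s=2: VC-HIT | VC [6, 12, 20]
  [13] addr=0x140 blk=20 s=0: VC-HIT | VC [6, 12, 16]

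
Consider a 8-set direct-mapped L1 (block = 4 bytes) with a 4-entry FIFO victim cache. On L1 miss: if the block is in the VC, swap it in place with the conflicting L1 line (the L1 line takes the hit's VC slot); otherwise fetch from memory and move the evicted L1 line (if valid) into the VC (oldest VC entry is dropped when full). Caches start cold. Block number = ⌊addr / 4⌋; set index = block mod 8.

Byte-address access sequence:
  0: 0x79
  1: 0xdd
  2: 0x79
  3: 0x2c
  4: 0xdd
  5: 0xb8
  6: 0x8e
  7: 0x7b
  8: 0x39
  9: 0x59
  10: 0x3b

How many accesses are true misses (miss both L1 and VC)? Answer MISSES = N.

  [0] addr=0x79 blk=30 s=6: MISS | VC []
  [1] addr=0xdd blk=55 s=7: MISS | VC []
  [2] addr=0x79 blk=30 s=6: L1-HIT | VC []
  [3] addr=0x2c blk=11 s=3: MISS | VC []
  [4] addr=0xdd blk=55 s=7: L1-HIT | VC []
  [5] addr=0xb8 blk=46 s=6: MISS | VC [30]
  [6] addr=0x8e blk=35 s=3: MISS | VC [30, 11]
  [7] addr=0x7b blk=30 s=6: VC-HIT | VC [46, 11]
  [8] addr=0x39 blk=14 s=6: MISS | VC [46, 11, 30]
  [9] addr=0x59 blk=22 s=6: MISS | VC [46, 11, 30, 14]
  [10] addr=0x3b blk=14 s=6: VC-HIT | VC [46, 11, 30, 22]

MISSES = 7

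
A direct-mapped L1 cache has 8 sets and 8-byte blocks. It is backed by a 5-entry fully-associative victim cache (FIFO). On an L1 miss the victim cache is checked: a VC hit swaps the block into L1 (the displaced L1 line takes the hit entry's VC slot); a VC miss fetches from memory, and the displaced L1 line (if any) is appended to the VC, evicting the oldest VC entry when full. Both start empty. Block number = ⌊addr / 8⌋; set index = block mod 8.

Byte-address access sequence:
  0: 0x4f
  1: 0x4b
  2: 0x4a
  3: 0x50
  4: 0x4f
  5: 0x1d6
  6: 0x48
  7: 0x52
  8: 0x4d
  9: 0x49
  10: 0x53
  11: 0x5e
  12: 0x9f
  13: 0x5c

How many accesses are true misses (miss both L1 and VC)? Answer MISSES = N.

MISSES = 5

#0 0x4f→b9/s1 MISS; vc=[]
#1 0x4b→b9/s1 L1-HIT; vc=[]
#2 0x4a→b9/s1 L1-HIT; vc=[]
#3 0x50→b10/s2 MISS; vc=[]
#4 0x4f→b9/s1 L1-HIT; vc=[]
#5 0x1d6→b58/s2 MISS; vc=[10]
#6 0x48→b9/s1 L1-HIT; vc=[10]
#7 0x52→b10/s2 VC-HIT; vc=[58]
#8 0x4d→b9/s1 L1-HIT; vc=[58]
#9 0x49→b9/s1 L1-HIT; vc=[58]
#10 0x53→b10/s2 L1-HIT; vc=[58]
#11 0x5e→b11/s3 MISS; vc=[58]
#12 0x9f→b19/s3 MISS; vc=[58,11]
#13 0x5c→b11/s3 VC-HIT; vc=[58,19]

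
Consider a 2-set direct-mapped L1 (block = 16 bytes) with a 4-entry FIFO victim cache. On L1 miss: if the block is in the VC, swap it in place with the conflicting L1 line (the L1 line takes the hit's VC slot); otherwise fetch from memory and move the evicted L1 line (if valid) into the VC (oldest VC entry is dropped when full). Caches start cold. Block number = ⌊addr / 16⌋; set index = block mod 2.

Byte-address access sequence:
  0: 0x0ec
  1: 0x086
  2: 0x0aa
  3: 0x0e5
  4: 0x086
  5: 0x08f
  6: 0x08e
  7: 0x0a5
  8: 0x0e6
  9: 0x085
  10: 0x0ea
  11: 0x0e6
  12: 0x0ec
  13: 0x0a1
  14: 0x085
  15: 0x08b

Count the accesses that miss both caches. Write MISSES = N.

MISSES = 3

  [0] addr=0xec blk=14 s=0: MISS | VC []
  [1] addr=0x86 blk=8 s=0: MISS | VC [14]
  [2] addr=0xaa blk=10 s=0: MISS | VC [14, 8]
  [3] addr=0xe5 blk=14 s=0: VC-HIT | VC [10, 8]
  [4] addr=0x86 blk=8 s=0: VC-HIT | VC [10, 14]
  [5] addr=0x8f blk=8 s=0: L1-HIT | VC [10, 14]
  [6] addr=0x8e blk=8 s=0: L1-HIT | VC [10, 14]
  [7] addr=0xa5 blk=10 s=0: VC-HIT | VC [8, 14]
  [8] addr=0xe6 blk=14 s=0: VC-HIT | VC [8, 10]
  [9] addr=0x85 blk=8 s=0: VC-HIT | VC [14, 10]
  [10] addr=0xea blk=14 s=0: VC-HIT | VC [8, 10]
  [11] addr=0xe6 blk=14 s=0: L1-HIT | VC [8, 10]
  [12] addr=0xec blk=14 s=0: L1-HIT | VC [8, 10]
  [13] addr=0xa1 blk=10 s=0: VC-HIT | VC [8, 14]
  [14] addr=0x85 blk=8 s=0: VC-HIT | VC [10, 14]
  [15] addr=0x8b blk=8 s=0: L1-HIT | VC [10, 14]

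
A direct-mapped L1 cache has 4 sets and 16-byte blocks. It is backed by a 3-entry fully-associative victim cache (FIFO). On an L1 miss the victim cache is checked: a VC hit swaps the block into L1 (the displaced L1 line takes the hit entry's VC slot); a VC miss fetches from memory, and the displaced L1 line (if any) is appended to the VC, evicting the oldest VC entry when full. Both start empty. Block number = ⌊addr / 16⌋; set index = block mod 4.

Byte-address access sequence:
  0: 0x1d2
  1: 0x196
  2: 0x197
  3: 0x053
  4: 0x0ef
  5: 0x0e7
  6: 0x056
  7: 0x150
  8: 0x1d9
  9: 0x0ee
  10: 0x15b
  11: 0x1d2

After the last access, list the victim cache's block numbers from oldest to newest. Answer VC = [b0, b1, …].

VC = [21, 25, 5]

#0 0x1d2→b29/s1 MISS; vc=[]
#1 0x196→b25/s1 MISS; vc=[29]
#2 0x197→b25/s1 L1-HIT; vc=[29]
#3 0x53→b5/s1 MISS; vc=[29,25]
#4 0xef→b14/s2 MISS; vc=[29,25]
#5 0xe7→b14/s2 L1-HIT; vc=[29,25]
#6 0x56→b5/s1 L1-HIT; vc=[29,25]
#7 0x150→b21/s1 MISS; vc=[29,25,5]
#8 0x1d9→b29/s1 VC-HIT; vc=[21,25,5]
#9 0xee→b14/s2 L1-HIT; vc=[21,25,5]
#10 0x15b→b21/s1 VC-HIT; vc=[29,25,5]
#11 0x1d2→b29/s1 VC-HIT; vc=[21,25,5]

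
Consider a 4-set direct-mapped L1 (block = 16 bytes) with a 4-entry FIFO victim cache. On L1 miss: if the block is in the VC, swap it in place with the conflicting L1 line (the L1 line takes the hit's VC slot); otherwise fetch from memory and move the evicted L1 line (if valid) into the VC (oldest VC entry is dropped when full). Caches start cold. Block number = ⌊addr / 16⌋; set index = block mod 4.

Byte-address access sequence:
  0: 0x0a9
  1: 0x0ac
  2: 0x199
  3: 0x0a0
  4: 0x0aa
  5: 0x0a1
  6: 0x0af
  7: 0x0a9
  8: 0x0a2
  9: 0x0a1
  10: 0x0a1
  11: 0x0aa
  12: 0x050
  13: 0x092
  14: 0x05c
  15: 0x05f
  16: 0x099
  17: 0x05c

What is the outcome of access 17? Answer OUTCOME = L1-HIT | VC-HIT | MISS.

0: 0xa9 (blk 10, set 2) → MISS  vc=[]
1: 0xac (blk 10, set 2) → L1-HIT  vc=[]
2: 0x199 (blk 25, set 1) → MISS  vc=[]
3: 0xa0 (blk 10, set 2) → L1-HIT  vc=[]
4: 0xaa (blk 10, set 2) → L1-HIT  vc=[]
5: 0xa1 (blk 10, set 2) → L1-HIT  vc=[]
6: 0xaf (blk 10, set 2) → L1-HIT  vc=[]
7: 0xa9 (blk 10, set 2) → L1-HIT  vc=[]
8: 0xa2 (blk 10, set 2) → L1-HIT  vc=[]
9: 0xa1 (blk 10, set 2) → L1-HIT  vc=[]
10: 0xa1 (blk 10, set 2) → L1-HIT  vc=[]
11: 0xaa (blk 10, set 2) → L1-HIT  vc=[]
12: 0x50 (blk 5, set 1) → MISS  vc=[25]
13: 0x92 (blk 9, set 1) → MISS  vc=[25, 5]
14: 0x5c (blk 5, set 1) → VC-HIT  vc=[25, 9]
15: 0x5f (blk 5, set 1) → L1-HIT  vc=[25, 9]
16: 0x99 (blk 9, set 1) → VC-HIT  vc=[25, 5]
17: 0x5c (blk 5, set 1) → VC-HIT  vc=[25, 9]

OUTCOME = VC-HIT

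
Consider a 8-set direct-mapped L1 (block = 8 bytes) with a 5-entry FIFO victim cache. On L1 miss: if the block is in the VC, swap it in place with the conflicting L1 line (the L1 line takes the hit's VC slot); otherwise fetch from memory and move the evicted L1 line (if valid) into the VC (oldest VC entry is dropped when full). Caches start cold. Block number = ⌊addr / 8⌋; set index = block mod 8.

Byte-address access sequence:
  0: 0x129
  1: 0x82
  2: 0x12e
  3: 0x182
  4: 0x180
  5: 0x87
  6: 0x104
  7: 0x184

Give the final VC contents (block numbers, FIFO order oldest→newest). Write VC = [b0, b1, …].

#0 0x129→b37/s5 MISS; vc=[]
#1 0x82→b16/s0 MISS; vc=[]
#2 0x12e→b37/s5 L1-HIT; vc=[]
#3 0x182→b48/s0 MISS; vc=[16]
#4 0x180→b48/s0 L1-HIT; vc=[16]
#5 0x87→b16/s0 VC-HIT; vc=[48]
#6 0x104→b32/s0 MISS; vc=[48,16]
#7 0x184→b48/s0 VC-HIT; vc=[32,16]

VC = [32, 16]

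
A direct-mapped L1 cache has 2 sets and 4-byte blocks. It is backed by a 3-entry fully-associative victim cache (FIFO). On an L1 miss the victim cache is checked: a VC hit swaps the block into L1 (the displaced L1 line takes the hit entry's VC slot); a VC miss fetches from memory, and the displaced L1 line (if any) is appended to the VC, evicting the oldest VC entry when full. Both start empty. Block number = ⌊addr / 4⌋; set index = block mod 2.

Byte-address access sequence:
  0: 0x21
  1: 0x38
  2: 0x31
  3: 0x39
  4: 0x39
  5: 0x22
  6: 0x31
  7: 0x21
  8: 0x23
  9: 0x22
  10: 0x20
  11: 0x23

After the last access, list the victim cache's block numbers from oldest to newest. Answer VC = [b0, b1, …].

VC = [14, 12]

0: 0x21 (blk 8, set 0) → MISS  vc=[]
1: 0x38 (blk 14, set 0) → MISS  vc=[8]
2: 0x31 (blk 12, set 0) → MISS  vc=[8, 14]
3: 0x39 (blk 14, set 0) → VC-HIT  vc=[8, 12]
4: 0x39 (blk 14, set 0) → L1-HIT  vc=[8, 12]
5: 0x22 (blk 8, set 0) → VC-HIT  vc=[14, 12]
6: 0x31 (blk 12, set 0) → VC-HIT  vc=[14, 8]
7: 0x21 (blk 8, set 0) → VC-HIT  vc=[14, 12]
8: 0x23 (blk 8, set 0) → L1-HIT  vc=[14, 12]
9: 0x22 (blk 8, set 0) → L1-HIT  vc=[14, 12]
10: 0x20 (blk 8, set 0) → L1-HIT  vc=[14, 12]
11: 0x23 (blk 8, set 0) → L1-HIT  vc=[14, 12]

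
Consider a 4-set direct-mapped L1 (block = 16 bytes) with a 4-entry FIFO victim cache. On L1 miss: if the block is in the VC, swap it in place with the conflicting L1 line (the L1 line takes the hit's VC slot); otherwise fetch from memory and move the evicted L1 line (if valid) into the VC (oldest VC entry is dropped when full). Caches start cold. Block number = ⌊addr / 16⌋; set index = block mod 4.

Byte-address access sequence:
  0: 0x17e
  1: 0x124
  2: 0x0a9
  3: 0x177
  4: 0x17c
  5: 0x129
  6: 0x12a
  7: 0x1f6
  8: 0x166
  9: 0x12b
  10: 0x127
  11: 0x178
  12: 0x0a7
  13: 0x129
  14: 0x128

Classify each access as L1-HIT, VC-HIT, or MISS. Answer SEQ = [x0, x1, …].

  [0] addr=0x17e blk=23 s=3: MISS | VC []
  [1] addr=0x124 blk=18 s=2: MISS | VC []
  [2] addr=0xa9 blk=10 s=2: MISS | VC [18]
  [3] addr=0x177 blk=23 s=3: L1-HIT | VC [18]
  [4] addr=0x17c blk=23 s=3: L1-HIT | VC [18]
  [5] addr=0x129 blk=18 s=2: VC-HIT | VC [10]
  [6] addr=0x12a blk=18 s=2: L1-HIT | VC [10]
  [7] addr=0x1f6 blk=31 s=3: MISS | VC [10, 23]
  [8] addr=0x166 blk=22 s=2: MISS | VC [10, 23, 18]
  [9] addr=0x12b blk=18 s=2: VC-HIT | VC [10, 23, 22]
  [10] addr=0x127 blk=18 s=2: L1-HIT | VC [10, 23, 22]
  [11] addr=0x178 blk=23 s=3: VC-HIT | VC [10, 31, 22]
  [12] addr=0xa7 blk=10 s=2: VC-HIT | VC [18, 31, 22]
  [13] addr=0x129 blk=18 s=2: VC-HIT | VC [10, 31, 22]
  [14] addr=0x128 blk=18 s=2: L1-HIT | VC [10, 31, 22]

SEQ = [MISS, MISS, MISS, L1-HIT, L1-HIT, VC-HIT, L1-HIT, MISS, MISS, VC-HIT, L1-HIT, VC-HIT, VC-HIT, VC-HIT, L1-HIT]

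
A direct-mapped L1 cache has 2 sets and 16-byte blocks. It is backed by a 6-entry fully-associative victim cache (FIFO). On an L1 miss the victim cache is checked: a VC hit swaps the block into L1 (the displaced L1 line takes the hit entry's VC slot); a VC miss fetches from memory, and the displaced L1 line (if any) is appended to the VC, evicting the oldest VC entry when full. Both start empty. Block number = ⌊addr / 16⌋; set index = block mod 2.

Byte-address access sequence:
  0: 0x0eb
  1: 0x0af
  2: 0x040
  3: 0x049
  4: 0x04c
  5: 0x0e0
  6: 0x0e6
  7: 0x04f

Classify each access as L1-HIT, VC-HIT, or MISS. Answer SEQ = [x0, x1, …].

SEQ = [MISS, MISS, MISS, L1-HIT, L1-HIT, VC-HIT, L1-HIT, VC-HIT]

0: 0xeb (blk 14, set 0) → MISS  vc=[]
1: 0xaf (blk 10, set 0) → MISS  vc=[14]
2: 0x40 (blk 4, set 0) → MISS  vc=[14, 10]
3: 0x49 (blk 4, set 0) → L1-HIT  vc=[14, 10]
4: 0x4c (blk 4, set 0) → L1-HIT  vc=[14, 10]
5: 0xe0 (blk 14, set 0) → VC-HIT  vc=[4, 10]
6: 0xe6 (blk 14, set 0) → L1-HIT  vc=[4, 10]
7: 0x4f (blk 4, set 0) → VC-HIT  vc=[14, 10]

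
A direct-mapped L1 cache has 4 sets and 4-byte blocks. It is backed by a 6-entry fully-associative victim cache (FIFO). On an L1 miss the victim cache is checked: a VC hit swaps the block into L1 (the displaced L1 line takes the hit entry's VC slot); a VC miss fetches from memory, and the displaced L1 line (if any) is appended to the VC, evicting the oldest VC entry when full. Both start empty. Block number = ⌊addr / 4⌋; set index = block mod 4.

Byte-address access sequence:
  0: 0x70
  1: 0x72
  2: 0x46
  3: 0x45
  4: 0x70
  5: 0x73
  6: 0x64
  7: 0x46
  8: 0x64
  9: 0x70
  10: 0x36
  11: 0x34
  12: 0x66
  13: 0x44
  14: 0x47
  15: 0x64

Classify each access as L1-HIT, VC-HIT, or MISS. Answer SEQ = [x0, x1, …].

  [0] addr=0x70 blk=28 s=0: MISS | VC []
  [1] addr=0x72 blk=28 s=0: L1-HIT | VC []
  [2] addr=0x46 blk=17 s=1: MISS | VC []
  [3] addr=0x45 blk=17 s=1: L1-HIT | VC []
  [4] addr=0x70 blk=28 s=0: L1-HIT | VC []
  [5] addr=0x73 blk=28 s=0: L1-HIT | VC []
  [6] addr=0x64 blk=25 s=1: MISS | VC [17]
  [7] addr=0x46 blk=17 s=1: VC-HIT | VC [25]
  [8] addr=0x64 blk=25 s=1: VC-HIT | VC [17]
  [9] addr=0x70 blk=28 s=0: L1-HIT | VC [17]
  [10] addr=0x36 blk=13 s=1: MISS | VC [17, 25]
  [11] addr=0x34 blk=13 s=1: L1-HIT | VC [17, 25]
  [12] addr=0x66 blk=25 s=1: VC-HIT | VC [17, 13]
  [13] addr=0x44 blk=17 s=1: VC-HIT | VC [25, 13]
  [14] addr=0x47 blk=17 s=1: L1-HIT | VC [25, 13]
  [15] addr=0x64 blk=25 s=1: VC-HIT | VC [17, 13]

SEQ = [MISS, L1-HIT, MISS, L1-HIT, L1-HIT, L1-HIT, MISS, VC-HIT, VC-HIT, L1-HIT, MISS, L1-HIT, VC-HIT, VC-HIT, L1-HIT, VC-HIT]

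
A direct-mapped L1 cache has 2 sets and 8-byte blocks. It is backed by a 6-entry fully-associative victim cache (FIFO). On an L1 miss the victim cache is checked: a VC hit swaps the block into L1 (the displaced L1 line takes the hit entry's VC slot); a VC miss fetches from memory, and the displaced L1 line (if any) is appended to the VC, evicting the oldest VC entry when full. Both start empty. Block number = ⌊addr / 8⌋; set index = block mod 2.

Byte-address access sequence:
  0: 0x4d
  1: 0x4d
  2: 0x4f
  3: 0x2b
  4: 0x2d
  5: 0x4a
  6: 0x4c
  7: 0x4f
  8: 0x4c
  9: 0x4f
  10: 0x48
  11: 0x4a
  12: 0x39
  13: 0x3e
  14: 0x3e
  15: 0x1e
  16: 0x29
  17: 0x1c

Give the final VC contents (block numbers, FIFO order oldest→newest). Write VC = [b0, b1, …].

#0 0x4d→b9/s1 MISS; vc=[]
#1 0x4d→b9/s1 L1-HIT; vc=[]
#2 0x4f→b9/s1 L1-HIT; vc=[]
#3 0x2b→b5/s1 MISS; vc=[9]
#4 0x2d→b5/s1 L1-HIT; vc=[9]
#5 0x4a→b9/s1 VC-HIT; vc=[5]
#6 0x4c→b9/s1 L1-HIT; vc=[5]
#7 0x4f→b9/s1 L1-HIT; vc=[5]
#8 0x4c→b9/s1 L1-HIT; vc=[5]
#9 0x4f→b9/s1 L1-HIT; vc=[5]
#10 0x48→b9/s1 L1-HIT; vc=[5]
#11 0x4a→b9/s1 L1-HIT; vc=[5]
#12 0x39→b7/s1 MISS; vc=[5,9]
#13 0x3e→b7/s1 L1-HIT; vc=[5,9]
#14 0x3e→b7/s1 L1-HIT; vc=[5,9]
#15 0x1e→b3/s1 MISS; vc=[5,9,7]
#16 0x29→b5/s1 VC-HIT; vc=[3,9,7]
#17 0x1c→b3/s1 VC-HIT; vc=[5,9,7]

VC = [5, 9, 7]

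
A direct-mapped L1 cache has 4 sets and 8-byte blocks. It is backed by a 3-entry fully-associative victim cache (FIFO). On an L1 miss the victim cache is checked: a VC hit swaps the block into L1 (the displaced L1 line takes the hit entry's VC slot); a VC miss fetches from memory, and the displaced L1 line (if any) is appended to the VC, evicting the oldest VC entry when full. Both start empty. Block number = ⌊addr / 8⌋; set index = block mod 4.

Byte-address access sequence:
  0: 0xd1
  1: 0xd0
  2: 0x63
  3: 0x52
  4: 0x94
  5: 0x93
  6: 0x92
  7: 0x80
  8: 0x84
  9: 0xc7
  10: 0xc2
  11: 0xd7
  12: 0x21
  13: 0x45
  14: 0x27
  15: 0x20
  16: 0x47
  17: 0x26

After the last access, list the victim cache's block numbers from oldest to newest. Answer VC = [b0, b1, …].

VC = [18, 24, 8]

#0 0xd1→b26/s2 MISS; vc=[]
#1 0xd0→b26/s2 L1-HIT; vc=[]
#2 0x63→b12/s0 MISS; vc=[]
#3 0x52→b10/s2 MISS; vc=[26]
#4 0x94→b18/s2 MISS; vc=[26,10]
#5 0x93→b18/s2 L1-HIT; vc=[26,10]
#6 0x92→b18/s2 L1-HIT; vc=[26,10]
#7 0x80→b16/s0 MISS; vc=[26,10,12]
#8 0x84→b16/s0 L1-HIT; vc=[26,10,12]
#9 0xc7→b24/s0 MISS; vc=[10,12,16]
#10 0xc2→b24/s0 L1-HIT; vc=[10,12,16]
#11 0xd7→b26/s2 MISS; vc=[12,16,18]
#12 0x21→b4/s0 MISS; vc=[16,18,24]
#13 0x45→b8/s0 MISS; vc=[18,24,4]
#14 0x27→b4/s0 VC-HIT; vc=[18,24,8]
#15 0x20→b4/s0 L1-HIT; vc=[18,24,8]
#16 0x47→b8/s0 VC-HIT; vc=[18,24,4]
#17 0x26→b4/s0 VC-HIT; vc=[18,24,8]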